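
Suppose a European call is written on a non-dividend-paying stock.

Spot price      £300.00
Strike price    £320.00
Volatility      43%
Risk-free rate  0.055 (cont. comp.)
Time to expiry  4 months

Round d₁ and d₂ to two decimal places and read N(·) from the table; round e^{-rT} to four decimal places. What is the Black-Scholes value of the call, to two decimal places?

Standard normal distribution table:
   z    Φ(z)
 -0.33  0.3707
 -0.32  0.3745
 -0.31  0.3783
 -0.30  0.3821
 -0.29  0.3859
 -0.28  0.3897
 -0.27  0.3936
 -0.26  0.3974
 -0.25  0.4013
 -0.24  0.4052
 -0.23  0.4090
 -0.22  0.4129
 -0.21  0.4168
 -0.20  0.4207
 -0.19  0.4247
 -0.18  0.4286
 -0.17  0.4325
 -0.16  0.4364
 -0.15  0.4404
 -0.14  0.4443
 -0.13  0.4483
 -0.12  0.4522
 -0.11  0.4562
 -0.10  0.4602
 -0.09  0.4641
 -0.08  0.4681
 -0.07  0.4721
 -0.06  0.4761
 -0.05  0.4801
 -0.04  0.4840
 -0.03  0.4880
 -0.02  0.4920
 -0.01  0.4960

T = 0.3333;  σ√T = 0.2483
d₁ = [ln(300/320) + (0.055 + 0.43²/2)·0.3333] / 0.2483 = [-0.0645 + 0.0491] / 0.2483 = -0.0620 which rounds to -0.06
d₂ = d₁ − σ√T = -0.0620 − 0.2483 = -0.3102 which rounds to -0.31
e^(−rT) = e^(−0.055·0.3333) = 0.9818
C = 300·N(-0.06) − 320·0.9818·N(-0.31) = 300·0.4761 − 320·0.9818·0.3783 = 142.8300 − 118.8528 = 23.9772

£23.98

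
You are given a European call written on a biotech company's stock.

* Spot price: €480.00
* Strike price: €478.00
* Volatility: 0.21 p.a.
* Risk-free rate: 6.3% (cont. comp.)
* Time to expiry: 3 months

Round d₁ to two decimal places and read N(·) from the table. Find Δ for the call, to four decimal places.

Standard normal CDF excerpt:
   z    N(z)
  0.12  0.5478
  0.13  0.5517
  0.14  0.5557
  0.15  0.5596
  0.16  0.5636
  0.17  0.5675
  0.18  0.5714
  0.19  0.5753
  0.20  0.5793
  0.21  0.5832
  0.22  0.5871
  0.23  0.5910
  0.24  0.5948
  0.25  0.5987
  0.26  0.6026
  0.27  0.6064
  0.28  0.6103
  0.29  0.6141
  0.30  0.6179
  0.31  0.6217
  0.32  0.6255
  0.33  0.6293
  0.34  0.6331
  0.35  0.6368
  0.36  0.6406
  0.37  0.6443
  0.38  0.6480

0.5948

σ√T = 0.21 × 0.5000 = 0.1050
d₁ = [ln(480/478) + (0.063 + 0.21²/2)·0.25] / 0.1050 = [0.0042 + 0.0213] / 0.1050 = 0.2423 which rounds to 0.24
N(d₁) = N(0.24) = 0.5948
Δ_call = N(d₁) = 0.5948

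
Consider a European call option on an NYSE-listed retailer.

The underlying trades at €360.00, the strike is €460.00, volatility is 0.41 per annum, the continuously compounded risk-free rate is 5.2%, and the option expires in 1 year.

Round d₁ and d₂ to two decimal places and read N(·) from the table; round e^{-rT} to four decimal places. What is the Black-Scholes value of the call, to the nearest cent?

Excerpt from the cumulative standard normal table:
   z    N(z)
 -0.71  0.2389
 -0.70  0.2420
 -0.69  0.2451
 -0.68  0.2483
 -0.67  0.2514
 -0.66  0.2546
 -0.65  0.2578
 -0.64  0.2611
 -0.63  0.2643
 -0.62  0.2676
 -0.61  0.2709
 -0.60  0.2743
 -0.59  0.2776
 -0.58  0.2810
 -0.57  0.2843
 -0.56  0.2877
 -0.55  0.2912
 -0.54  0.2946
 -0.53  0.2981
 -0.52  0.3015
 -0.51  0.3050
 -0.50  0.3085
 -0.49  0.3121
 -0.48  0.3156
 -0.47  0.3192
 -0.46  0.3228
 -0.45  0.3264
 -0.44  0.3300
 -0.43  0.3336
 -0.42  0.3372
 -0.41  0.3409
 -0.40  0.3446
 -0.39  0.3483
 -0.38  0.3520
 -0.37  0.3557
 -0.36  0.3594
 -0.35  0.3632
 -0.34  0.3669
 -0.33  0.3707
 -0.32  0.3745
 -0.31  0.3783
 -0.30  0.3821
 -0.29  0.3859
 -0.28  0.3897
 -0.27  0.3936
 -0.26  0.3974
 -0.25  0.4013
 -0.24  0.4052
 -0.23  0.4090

€33.27

T = 1;  σ√T = 0.4100
d₁ = [ln(360/460) + (0.052 + 0.41²/2)·1] / 0.4100 = [-0.2451 + 0.1360] / 0.4100 = -0.2660 which rounds to -0.27
d₂ = d₁ − σ√T = -0.2660 − 0.4100 = -0.6760 which rounds to -0.68
exp(−rT) = exp(−0.052·1) = 0.9493
N(d₁) = N(-0.27) = 0.3936;  N(d₂) = N(-0.68) = 0.2483
C = 360·0.3936 − 460·0.9493·0.2483 = 141.6960 − 108.4271 = 33.2689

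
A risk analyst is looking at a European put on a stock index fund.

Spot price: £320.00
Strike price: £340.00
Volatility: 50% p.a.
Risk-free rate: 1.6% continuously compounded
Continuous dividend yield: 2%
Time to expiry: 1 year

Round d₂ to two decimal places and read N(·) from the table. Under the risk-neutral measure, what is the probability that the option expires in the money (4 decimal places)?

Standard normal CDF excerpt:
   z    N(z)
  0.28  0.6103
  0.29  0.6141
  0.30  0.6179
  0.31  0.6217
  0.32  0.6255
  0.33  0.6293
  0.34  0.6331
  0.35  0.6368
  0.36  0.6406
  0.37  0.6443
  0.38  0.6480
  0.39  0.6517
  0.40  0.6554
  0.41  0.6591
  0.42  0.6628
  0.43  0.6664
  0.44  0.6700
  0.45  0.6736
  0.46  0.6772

0.6480

σ√T = 0.5 × 1.0000 = 0.5000
d₁ = [ln(320/340) + (0.016 − 0.02 + ½·0.5²)·1] / (σ√T) = (-0.0606 + 0.1210) / 0.5000 = 0.1208 ⇒ 0.12
d₂ = 0.1208 − 0.5000 = -0.3792 ⇒ -0.38
Pr(exercise) under Q = N(−d₂) = N(0.38) = 0.6480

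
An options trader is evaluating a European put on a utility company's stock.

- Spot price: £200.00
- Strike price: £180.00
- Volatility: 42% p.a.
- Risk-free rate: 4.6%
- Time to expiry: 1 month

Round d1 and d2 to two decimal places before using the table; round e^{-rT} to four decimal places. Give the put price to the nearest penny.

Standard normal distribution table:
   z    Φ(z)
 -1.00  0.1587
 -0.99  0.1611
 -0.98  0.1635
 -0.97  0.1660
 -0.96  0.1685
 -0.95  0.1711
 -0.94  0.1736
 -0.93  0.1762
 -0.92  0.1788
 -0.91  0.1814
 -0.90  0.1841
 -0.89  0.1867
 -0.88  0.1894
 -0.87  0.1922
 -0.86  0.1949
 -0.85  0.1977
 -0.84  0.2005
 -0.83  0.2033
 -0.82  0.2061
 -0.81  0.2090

£2.25

σ√T = 0.42·√0.08333 = 0.1212
d₁ = [ln(200/180) + (0.046 + ½·0.42²)·0.08333] / (σ√T) = (0.1054 + 0.0112) / 0.1212 = 0.9612 ⇒ 0.96
d₂ = 0.9612 − 0.1212 = 0.8400 ⇒ 0.84
e^(−rT) = e^(−0.046·0.08333) = 0.9962
N(−d₂) = N(-0.84) = 0.2005;  N(−d₁) = N(-0.96) = 0.1685
P = 180·0.9962·0.2005 − 200·0.1685 = 35.9529 − 33.7000 = 2.2529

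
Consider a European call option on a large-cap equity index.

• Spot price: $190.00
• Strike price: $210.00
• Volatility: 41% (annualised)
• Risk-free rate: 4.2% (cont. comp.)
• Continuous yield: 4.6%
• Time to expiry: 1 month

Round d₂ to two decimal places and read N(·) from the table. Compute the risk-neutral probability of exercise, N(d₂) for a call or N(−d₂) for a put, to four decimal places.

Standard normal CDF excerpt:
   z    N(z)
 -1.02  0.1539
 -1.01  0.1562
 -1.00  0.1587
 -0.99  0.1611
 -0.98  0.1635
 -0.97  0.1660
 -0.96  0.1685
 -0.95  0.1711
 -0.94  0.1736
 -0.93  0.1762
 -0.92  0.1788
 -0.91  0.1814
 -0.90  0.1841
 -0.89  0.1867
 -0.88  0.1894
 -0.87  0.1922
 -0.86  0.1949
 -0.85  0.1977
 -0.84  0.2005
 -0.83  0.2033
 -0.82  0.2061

0.1814

σ√T = 0.41·√0.08333 = 0.1184
d₁ = [ln(190/210) + (0.042 − 0.046 + 0.41²/2)·0.08333] / 0.1184 = [-0.1001 + 0.0067] / 0.1184 = -0.7892 ≈ -0.79
d₂ = d₁ − σ√T = -0.7892 − 0.1184 = -0.9076 ≈ -0.91
Pr(exercise) under Q = N(d₂) = 0.1814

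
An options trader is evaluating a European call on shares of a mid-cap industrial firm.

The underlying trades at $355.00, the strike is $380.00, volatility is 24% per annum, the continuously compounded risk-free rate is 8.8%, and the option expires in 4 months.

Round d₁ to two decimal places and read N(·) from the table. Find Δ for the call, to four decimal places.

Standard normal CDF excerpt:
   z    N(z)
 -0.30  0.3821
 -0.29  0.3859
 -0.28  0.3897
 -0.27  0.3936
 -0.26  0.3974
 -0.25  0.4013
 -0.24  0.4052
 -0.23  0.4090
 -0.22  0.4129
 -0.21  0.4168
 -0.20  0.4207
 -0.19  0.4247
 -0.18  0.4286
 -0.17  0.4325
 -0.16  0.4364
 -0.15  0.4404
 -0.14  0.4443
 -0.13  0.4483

T = 0.3333;  σ√T = 0.1386
ln(S/K) + (r + σ²/2)T = ln(355/380) + (0.088 + 0.24²/2)·0.3333 = -0.0681 + 0.0389 = -0.0291
d₁ = -0.0291 / 0.1386 = -0.2102 → -0.21
N(d₁) = N(-0.21) = 0.4168
Δ_call = N(d₁) = 0.4168

0.4168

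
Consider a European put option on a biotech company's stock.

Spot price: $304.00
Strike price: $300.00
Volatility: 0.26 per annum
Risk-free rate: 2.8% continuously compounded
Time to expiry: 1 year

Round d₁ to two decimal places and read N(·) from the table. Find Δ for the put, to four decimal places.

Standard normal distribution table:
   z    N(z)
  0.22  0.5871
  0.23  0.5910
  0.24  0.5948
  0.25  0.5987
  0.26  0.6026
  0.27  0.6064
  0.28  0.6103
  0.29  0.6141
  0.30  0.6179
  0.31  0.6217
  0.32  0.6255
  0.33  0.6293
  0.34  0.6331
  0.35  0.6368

-0.3859

σ√T = 0.26 × 1.0000 = 0.2600
d₁ = [ln(304/300) + (0.028 + 0.26²/2)·1] / 0.2600 = [0.0132 + 0.0618] / 0.2600 = 0.2886 ≈ 0.29
N(d₁) = N(0.29) = 0.6141
Δ_put = N(d₁) − 1 = 0.6141 − 1 = -0.3859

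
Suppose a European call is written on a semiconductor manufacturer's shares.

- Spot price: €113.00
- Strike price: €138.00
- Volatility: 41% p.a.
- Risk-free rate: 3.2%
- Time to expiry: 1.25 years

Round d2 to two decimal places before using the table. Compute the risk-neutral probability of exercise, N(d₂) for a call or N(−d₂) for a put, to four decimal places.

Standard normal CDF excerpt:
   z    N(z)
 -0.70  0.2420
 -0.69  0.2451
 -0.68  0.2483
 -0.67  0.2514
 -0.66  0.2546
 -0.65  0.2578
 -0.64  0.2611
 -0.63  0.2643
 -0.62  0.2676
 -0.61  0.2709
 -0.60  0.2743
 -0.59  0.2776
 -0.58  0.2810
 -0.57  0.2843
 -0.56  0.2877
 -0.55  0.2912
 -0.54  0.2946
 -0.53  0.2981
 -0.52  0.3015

σ√T = 0.41·√1.25 = 0.4584
d₁ = [ln(113/138) + (0.032 + 0.41²/2)·1.25] / 0.4584 = [-0.1999 + 0.1451] / 0.4584 = -0.1196 → -0.12
d₂ = d₁ − σ√T = -0.1196 − 0.4584 = -0.5779 → -0.58
Pr(exercise) under Q = N(d₂) = 0.2810

0.2810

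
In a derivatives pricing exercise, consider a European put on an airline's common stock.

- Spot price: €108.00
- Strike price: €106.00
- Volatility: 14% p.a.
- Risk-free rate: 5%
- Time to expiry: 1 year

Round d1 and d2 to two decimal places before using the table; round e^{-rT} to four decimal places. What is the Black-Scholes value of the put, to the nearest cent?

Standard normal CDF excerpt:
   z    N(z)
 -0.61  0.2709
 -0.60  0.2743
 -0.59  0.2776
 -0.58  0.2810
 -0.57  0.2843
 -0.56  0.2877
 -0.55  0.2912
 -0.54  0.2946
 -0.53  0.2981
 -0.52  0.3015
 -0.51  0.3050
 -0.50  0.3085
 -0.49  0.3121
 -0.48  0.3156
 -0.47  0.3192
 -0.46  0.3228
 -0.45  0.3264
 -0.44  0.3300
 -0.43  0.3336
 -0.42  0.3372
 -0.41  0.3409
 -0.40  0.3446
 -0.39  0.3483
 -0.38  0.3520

T = 1;  σ√T = 0.1400
d₁ = [ln(108/106) + (0.05 + 0.14²/2)·1] / 0.1400 = [0.0187 + 0.0598] / 0.1400 = 0.5607 ⇒ 0.56
d₂ = d₁ − σ√T = 0.5607 − 0.1400 = 0.4207 ⇒ 0.42
e^(−rT) = e^(−0.05·1) = 0.9512
P = 106·0.9512·N(-0.42) − 108·N(-0.56) = 106·0.9512·0.3372 − 108·0.2877 = 33.9989 − 31.0716 = 2.9273

€2.93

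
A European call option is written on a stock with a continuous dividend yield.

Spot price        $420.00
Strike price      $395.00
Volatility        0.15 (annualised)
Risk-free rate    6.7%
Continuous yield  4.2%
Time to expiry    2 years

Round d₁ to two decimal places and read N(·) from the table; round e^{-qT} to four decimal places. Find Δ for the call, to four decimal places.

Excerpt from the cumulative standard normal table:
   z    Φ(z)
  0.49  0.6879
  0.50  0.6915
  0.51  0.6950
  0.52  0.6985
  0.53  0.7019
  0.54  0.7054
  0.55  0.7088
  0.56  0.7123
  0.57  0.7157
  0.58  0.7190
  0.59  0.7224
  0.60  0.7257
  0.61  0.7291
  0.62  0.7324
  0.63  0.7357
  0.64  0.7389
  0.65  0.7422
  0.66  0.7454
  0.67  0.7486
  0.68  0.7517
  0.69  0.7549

T = 2;  σ√T = 0.2121
d₁ = [ln(420/395) + (0.067 − 0.042 + ½·0.15²)·2] / (σ√T) = (0.0614 + 0.0725) / 0.2121 = 0.6311 ≈ 0.63
N(d₁) = N(0.63) = 0.7357
Δ_call = e^(−qT)·N(d₁) = 0.9194·0.7357 = 0.6764

0.6764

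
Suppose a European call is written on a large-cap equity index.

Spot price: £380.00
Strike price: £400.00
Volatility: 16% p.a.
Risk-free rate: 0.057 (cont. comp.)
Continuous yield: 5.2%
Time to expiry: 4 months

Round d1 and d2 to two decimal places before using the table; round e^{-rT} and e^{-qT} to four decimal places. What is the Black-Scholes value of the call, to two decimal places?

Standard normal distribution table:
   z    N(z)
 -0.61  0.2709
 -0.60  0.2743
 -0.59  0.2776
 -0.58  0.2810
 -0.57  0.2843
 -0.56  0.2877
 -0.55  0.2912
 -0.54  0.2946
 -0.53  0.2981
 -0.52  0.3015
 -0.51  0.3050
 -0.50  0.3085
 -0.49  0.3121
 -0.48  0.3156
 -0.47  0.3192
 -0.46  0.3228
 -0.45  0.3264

£6.27

σ√T = 0.16·√0.3333 = 0.0924
d₁ = [ln(380/400) + (0.057 − 0.052 + 0.16²/2)·0.3333] / 0.0924 = [-0.0513 + 0.0059] / 0.0924 = -0.4910 which rounds to -0.49
d₂ = d₁ − σ√T = -0.4910 − 0.0924 = -0.5834 which rounds to -0.58
e^(−qT) = e^(−0.052·0.3333) = 0.9828;  e^(−rT) = e^(−0.057·0.3333) = 0.9812
C = 380·0.9828·N(-0.49) − 400·0.9812·N(-0.58) = 380·0.9828·0.3121 − 400·0.9812·0.2810 = 116.5581 − 110.2869 = 6.2712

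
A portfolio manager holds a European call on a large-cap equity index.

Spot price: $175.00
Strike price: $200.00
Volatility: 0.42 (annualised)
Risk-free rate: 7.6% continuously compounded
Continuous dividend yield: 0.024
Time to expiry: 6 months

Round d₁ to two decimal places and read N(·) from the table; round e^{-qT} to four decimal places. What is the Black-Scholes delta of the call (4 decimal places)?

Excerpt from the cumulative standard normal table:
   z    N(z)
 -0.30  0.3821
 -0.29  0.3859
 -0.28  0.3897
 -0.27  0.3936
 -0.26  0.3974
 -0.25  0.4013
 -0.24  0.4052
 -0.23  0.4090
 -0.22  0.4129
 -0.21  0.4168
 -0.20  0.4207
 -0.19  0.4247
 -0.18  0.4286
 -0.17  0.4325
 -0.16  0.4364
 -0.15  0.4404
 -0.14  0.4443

0.4118

σ√T = 0.42 × 0.7071 = 0.2970
d₁ = [ln(175/200) + (0.076 − 0.024 + 0.42²/2)·0.5] / 0.2970 = [-0.1335 + 0.0701] / 0.2970 = -0.2136 ≈ -0.21
N(d₁) = N(-0.21) = 0.4168
Δ_call = exp(−qT)·N(d₁) = 0.9881·0.4168 = 0.4118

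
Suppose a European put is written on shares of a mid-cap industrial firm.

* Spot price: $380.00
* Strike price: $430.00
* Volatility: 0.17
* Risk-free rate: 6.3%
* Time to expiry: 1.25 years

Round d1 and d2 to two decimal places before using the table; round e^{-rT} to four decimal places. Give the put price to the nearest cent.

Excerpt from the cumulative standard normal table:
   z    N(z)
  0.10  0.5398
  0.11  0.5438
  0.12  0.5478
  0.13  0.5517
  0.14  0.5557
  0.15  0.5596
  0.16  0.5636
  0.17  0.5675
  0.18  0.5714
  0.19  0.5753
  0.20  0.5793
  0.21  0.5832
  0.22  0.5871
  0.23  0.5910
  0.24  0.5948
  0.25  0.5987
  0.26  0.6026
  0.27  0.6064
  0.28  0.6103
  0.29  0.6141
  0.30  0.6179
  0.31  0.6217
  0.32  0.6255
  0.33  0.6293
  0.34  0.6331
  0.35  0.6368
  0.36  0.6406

σ√T = 0.17·√1.25 = 0.1901
d₁ = [ln(380/430) + (0.063 + ½·0.17²)·1.25] / (σ√T) = (-0.1236 + 0.0968) / 0.1901 = -0.1410 ≈ -0.14
d₂ = -0.1410 − 0.1901 = -0.3311 ≈ -0.33
exp(−rT) = exp(−0.063·1.25) = 0.9243
N(−d₂) = N(0.33) = 0.6293;  N(−d₁) = N(0.14) = 0.5557
P = 430·0.9243·0.6293 − 380·0.5557 = 250.1147 − 211.1660 = 38.9487

$38.95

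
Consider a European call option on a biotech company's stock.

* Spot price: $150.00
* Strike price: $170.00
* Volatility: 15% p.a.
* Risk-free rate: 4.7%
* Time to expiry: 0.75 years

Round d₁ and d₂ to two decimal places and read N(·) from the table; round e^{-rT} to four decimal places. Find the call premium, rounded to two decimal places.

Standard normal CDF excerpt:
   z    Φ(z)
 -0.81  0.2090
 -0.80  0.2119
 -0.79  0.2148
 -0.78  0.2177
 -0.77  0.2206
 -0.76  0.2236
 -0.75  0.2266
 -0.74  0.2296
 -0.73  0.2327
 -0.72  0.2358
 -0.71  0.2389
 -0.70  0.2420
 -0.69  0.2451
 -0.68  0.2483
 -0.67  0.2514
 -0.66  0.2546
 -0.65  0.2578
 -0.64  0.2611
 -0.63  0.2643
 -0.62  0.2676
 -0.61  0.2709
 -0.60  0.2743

$2.95

T = 0.75;  σ√T = 0.1299
ln(S/K) + (r + σ²/2)T = ln(150/170) + (0.047 + 0.15²/2)·0.75 = -0.1252 + 0.0437 = -0.0815
d₁ = -0.0815 / 0.1299 = -0.6272 → -0.63
d₂ = d₁ − σ√T = -0.6272 − 0.1299 = -0.7571 → -0.76
exp(−rT) = exp(−0.047·0.75) = 0.9654
N(d₁) = N(-0.63) = 0.2643;  N(d₂) = N(-0.76) = 0.2236
C = 150·0.2643 − 170·0.9654·0.2236 = 39.6450 − 36.6968 = 2.9482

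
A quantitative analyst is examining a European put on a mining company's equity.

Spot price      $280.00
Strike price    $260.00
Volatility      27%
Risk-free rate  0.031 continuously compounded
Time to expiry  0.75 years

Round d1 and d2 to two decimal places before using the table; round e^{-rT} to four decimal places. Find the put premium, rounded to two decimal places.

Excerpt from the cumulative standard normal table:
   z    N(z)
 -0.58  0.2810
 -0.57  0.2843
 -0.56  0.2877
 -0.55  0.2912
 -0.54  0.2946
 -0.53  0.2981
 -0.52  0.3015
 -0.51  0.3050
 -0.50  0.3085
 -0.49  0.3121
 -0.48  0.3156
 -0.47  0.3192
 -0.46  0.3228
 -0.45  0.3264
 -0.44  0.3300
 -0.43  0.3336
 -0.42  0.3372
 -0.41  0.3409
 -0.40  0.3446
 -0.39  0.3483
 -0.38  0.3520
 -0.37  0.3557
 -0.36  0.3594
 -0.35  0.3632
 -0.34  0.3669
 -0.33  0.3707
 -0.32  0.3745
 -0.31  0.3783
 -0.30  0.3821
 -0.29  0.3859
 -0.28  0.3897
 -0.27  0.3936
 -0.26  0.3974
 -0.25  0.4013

σ√T = 0.27·√0.75 = 0.2338
d₁ = [ln(280/260) + (0.031 + ½·0.27²)·0.75] / (σ√T) = (0.0741 + 0.0506) / 0.2338 = 0.5333 which rounds to 0.53
d₂ = 0.5333 − 0.2338 = 0.2995 which rounds to 0.30
exp(−rT) = exp(−0.031·0.75) = 0.9770
N(−d₂) = N(-0.30) = 0.3821;  N(−d₁) = N(-0.53) = 0.2981
P = 260·0.9770·0.3821 − 280·0.2981 = 97.0610 − 83.4680 = 13.5930

$13.59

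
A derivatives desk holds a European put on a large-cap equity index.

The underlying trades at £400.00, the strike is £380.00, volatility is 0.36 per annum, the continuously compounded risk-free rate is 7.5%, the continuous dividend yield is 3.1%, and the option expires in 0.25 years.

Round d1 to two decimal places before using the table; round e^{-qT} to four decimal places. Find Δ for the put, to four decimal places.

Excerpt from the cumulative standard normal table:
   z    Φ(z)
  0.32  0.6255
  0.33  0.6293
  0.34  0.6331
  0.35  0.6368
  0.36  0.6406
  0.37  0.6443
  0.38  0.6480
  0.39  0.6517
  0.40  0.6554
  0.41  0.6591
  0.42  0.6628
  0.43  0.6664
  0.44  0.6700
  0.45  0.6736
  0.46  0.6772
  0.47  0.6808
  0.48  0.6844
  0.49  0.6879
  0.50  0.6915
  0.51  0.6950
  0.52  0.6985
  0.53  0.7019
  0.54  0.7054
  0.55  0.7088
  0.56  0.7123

σ√T = 0.36 × 0.5000 = 0.1800
ln(S/K) + (r − q + σ²/2)T = ln(400/380) + (0.075 − 0.031 + 0.36²/2)·0.25 = 0.0513 + 0.0272 = 0.0785
d₁ = 0.0785 / 0.1800 = 0.4361 ≈ 0.44
N(d₁) = N(0.44) = 0.6700
Δ_put = e^(−qT)·(N(d₁) − 1) = 0.9923·(0.6700 − 1) = -0.3275

-0.3275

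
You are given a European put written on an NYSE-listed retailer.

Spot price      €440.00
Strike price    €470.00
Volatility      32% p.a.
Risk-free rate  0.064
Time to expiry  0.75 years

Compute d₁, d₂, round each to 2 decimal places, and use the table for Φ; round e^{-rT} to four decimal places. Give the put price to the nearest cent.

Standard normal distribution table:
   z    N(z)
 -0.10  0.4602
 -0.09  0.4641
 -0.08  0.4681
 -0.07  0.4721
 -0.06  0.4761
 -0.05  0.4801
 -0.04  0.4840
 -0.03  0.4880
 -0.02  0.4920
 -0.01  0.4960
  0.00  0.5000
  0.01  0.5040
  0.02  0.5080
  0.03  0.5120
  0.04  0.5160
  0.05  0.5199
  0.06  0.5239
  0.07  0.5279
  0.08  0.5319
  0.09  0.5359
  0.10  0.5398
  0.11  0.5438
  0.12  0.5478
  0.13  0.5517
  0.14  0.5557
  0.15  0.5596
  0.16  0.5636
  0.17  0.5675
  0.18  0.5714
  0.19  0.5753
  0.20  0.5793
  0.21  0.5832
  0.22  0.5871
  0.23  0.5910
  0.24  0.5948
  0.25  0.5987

σ√T = 0.32·√0.75 = 0.2771
d₁ = [ln(440/470) + (0.064 + ½·0.32²)·0.75] / (σ√T) = (-0.0660 + 0.0864) / 0.2771 = 0.0738 which rounds to 0.07
d₂ = 0.0738 − 0.2771 = -0.2034 which rounds to -0.20
e^(−rT) = e^(−0.064·0.75) = 0.9531
N(−d₂) = N(0.20) = 0.5793;  N(−d₁) = N(-0.07) = 0.4721
P = 470·0.9531·0.5793 − 440·0.4721 = 259.5015 − 207.7240 = 51.7775

€51.78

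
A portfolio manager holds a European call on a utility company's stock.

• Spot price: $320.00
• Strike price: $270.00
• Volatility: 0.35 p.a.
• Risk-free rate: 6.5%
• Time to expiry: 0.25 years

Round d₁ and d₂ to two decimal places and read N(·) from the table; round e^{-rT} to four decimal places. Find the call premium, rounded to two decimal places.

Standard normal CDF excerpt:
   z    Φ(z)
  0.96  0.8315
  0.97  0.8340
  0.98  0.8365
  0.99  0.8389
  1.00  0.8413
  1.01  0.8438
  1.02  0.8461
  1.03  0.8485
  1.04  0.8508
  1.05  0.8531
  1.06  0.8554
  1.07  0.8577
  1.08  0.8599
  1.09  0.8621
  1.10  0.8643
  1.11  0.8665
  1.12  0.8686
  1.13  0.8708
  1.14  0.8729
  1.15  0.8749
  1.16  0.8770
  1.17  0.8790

$57.75

σ√T = 0.35 × 0.5000 = 0.1750
ln(S/K) + (r + σ²/2)T = ln(320/270) + (0.065 + 0.35²/2)·0.25 = 0.1699 + 0.0316 = 0.2015
d₁ = 0.2015 / 0.1750 = 1.1512 ⇒ 1.15
d₂ = d₁ − σ√T = 1.1512 − 0.1750 = 0.9762 ⇒ 0.98
e^(−rT) = e^(−0.065·0.25) = 0.9839
N(d₁) = N(1.15) = 0.8749;  N(d₂) = N(0.98) = 0.8365
C = 320·0.8749 − 270·0.9839·0.8365 = 279.9680 − 222.2187 = 57.7493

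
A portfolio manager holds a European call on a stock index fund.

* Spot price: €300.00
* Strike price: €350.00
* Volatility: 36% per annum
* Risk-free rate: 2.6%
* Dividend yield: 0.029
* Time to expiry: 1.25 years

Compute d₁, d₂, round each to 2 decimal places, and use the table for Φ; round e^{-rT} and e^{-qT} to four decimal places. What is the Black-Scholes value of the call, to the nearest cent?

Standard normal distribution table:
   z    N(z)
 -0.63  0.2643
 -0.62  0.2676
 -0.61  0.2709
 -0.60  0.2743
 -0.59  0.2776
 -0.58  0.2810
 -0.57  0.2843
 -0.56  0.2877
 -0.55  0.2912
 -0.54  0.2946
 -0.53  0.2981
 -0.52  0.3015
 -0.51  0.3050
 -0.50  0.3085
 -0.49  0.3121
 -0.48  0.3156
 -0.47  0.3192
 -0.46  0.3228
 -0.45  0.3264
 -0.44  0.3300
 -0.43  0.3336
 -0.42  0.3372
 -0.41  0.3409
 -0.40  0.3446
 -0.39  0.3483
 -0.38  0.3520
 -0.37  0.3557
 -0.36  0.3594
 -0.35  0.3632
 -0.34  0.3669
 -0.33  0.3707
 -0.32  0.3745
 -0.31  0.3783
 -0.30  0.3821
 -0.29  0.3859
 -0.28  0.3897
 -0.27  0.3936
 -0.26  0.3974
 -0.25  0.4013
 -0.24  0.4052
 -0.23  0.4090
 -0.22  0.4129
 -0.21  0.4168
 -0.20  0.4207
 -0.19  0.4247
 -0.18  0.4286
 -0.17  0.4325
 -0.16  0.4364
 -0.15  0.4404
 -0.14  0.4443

€28.82

σ√T = 0.36 × 1.1180 = 0.4025
d₁ = [ln(300/350) + (0.026 − 0.029 + 0.36²/2)·1.25] / 0.4025 = [-0.1542 + 0.0772] / 0.4025 = -0.1911 ≈ -0.19
d₂ = d₁ − σ√T = -0.1911 − 0.4025 = -0.5936 ≈ -0.59
e^(−qT) = e^(−0.029·1.25) = 0.9644;  e^(−rT) = e^(−0.026·1.25) = 0.9680
C = 300·0.9644·N(-0.19) − 350·0.9680·N(-0.59) = 300·0.9644·0.4247 − 350·0.9680·0.2776 = 122.8742 − 94.0509 = 28.8233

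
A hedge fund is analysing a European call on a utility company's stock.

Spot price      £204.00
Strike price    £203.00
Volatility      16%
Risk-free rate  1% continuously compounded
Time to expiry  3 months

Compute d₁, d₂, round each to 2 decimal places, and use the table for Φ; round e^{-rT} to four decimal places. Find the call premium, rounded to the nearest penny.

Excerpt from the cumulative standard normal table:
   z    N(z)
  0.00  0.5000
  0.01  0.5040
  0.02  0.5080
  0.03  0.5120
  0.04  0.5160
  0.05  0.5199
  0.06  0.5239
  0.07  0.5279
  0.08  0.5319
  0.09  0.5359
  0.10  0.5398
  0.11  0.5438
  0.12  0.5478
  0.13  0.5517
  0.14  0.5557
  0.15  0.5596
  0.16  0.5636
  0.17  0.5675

σ√T = 0.16 × 0.5000 = 0.0800
ln(S/K) + (r + σ²/2)T = ln(204/203) + (0.01 + 0.16²/2)·0.25 = 0.0049 + 0.0057 = 0.0106
d₁ = 0.0106 / 0.0800 = 0.1327 ⇒ 0.13
d₂ = d₁ − σ√T = 0.1327 − 0.0800 = 0.0527 ⇒ 0.05
exp(−rT) = exp(−0.01·0.25) = 0.9975
N(d₁) = N(0.13) = 0.5517;  N(d₂) = N(0.05) = 0.5199
C = 204·0.5517 − 203·0.9975·0.5199 = 112.5468 − 105.2759 = 7.2709

£7.27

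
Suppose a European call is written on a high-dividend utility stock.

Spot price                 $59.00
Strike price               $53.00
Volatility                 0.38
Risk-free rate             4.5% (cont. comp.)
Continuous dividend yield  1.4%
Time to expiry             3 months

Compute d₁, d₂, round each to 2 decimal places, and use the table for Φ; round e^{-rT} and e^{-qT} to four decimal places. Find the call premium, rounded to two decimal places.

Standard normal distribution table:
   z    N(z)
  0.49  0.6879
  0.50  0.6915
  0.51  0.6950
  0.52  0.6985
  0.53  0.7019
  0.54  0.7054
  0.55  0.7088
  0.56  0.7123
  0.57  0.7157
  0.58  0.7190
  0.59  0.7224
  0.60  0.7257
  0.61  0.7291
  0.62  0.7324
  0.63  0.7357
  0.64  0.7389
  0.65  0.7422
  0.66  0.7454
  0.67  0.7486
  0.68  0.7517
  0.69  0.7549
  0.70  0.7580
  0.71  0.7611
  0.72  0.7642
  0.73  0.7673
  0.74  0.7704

$8.14

σ√T = 0.38 × 0.5000 = 0.1900
d₁ = [ln(59/53) + (0.045 − 0.014 + 0.38²/2)·0.25] / 0.1900 = [0.1072 + 0.0258] / 0.1900 = 0.7002 ⇒ 0.70
d₂ = d₁ − σ√T = 0.7002 − 0.1900 = 0.5102 ⇒ 0.51
e^(−qT) = e^(−0.014·0.25) = 0.9965;  e^(−rT) = e^(−0.045·0.25) = 0.9888
N(d₁) = N(0.70) = 0.7580;  N(d₂) = N(0.51) = 0.6950
C = 59·0.9965·0.7580 − 53·0.9888·0.6950 = 44.5655 − 36.4224 = 8.1430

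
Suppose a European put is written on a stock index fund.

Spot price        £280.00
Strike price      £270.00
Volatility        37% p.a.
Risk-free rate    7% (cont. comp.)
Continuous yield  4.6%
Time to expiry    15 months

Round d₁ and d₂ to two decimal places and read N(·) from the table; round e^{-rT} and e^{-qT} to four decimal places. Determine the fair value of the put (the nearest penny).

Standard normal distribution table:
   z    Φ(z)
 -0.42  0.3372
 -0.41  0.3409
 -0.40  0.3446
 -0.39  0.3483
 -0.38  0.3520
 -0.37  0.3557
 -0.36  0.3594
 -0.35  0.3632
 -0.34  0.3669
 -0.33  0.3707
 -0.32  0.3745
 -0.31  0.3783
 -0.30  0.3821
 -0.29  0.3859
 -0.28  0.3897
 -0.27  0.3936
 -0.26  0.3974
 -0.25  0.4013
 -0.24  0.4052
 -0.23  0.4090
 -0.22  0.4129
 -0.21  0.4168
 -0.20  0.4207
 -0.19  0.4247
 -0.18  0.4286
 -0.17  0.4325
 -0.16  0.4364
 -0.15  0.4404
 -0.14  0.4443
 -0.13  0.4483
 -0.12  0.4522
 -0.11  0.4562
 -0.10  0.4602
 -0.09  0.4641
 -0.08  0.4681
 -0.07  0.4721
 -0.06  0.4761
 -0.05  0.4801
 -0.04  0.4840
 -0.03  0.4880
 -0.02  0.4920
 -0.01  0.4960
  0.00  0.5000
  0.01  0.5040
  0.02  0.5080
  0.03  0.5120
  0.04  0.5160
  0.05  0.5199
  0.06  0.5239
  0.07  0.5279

T = 1.25;  σ√T = 0.4137
d₁ = [ln(280/270) + (0.07 − 0.046 + ½·0.37²)·1.25] / (σ√T) = (0.0364 + 0.1156) / 0.4137 = 0.3673 ≈ 0.37
d₂ = 0.3673 − 0.4137 = -0.0464 ≈ -0.05
exp(−qT) = exp(−0.046·1.25) = 0.9441;  exp(−rT) = exp(−0.07·1.25) = 0.9162
N(−d₂) = N(0.05) = 0.5199;  N(−d₁) = N(-0.37) = 0.3557
P = 270·0.9162·0.5199 − 280·0.9441·0.3557 = 128.6097 − 94.0286 = 34.5812

£34.58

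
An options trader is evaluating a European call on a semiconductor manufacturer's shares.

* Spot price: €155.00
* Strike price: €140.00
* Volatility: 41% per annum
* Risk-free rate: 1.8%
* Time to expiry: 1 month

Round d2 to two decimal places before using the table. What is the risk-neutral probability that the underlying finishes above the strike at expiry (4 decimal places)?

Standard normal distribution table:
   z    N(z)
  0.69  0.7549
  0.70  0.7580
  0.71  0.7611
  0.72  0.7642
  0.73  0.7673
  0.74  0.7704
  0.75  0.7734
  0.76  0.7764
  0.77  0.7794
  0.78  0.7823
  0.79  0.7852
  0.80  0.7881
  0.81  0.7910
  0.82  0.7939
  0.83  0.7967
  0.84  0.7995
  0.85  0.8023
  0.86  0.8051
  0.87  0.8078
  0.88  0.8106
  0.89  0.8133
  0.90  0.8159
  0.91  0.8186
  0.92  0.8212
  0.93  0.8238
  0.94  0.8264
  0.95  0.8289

T = 0.08333;  σ√T = 0.1184
d₁ = [ln(155/140) + (0.018 + 0.41²/2)·0.08333] / 0.1184 = [0.1018 + 0.0085] / 0.1184 = 0.9318 which rounds to 0.93
d₂ = d₁ − σ√T = 0.9318 − 0.1184 = 0.8135 which rounds to 0.81
Pr(exercise) under Q = N(d₂) = 0.7910

0.7910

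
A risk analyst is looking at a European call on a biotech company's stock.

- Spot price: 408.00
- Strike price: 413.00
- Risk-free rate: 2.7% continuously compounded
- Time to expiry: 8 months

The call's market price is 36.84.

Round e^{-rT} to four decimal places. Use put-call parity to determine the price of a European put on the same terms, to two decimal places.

34.49

e^(−rT) = e^(−0.027·0.6667) = 0.9822
Put-call parity: C − P = S − K·e^(−rT) = 408 − 413·0.9822 = 408 − 405.6486 = 2.3514
P = C − (C − P) = 36.84 − (2.3514) = 34.4886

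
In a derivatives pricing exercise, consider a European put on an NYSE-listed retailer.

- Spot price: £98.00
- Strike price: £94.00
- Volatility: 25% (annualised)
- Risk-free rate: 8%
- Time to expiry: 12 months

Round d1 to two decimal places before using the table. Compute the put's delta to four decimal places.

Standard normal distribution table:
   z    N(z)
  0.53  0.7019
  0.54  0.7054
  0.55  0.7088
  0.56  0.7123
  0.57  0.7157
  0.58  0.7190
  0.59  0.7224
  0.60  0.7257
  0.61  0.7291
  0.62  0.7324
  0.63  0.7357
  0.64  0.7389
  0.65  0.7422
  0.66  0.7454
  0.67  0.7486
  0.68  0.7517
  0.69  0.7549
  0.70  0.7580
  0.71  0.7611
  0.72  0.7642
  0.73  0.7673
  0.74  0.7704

T = 1;  σ√T = 0.2500
d₁ = [ln(98/94) + (0.08 + 0.25²/2)·1] / 0.2500 = [0.0417 + 0.1113] / 0.2500 = 0.6117 ≈ 0.61
N(d₁) = N(0.61) = 0.7291
Δ_put = N(d₁) − 1 = 0.7291 − 1 = -0.2709

-0.2709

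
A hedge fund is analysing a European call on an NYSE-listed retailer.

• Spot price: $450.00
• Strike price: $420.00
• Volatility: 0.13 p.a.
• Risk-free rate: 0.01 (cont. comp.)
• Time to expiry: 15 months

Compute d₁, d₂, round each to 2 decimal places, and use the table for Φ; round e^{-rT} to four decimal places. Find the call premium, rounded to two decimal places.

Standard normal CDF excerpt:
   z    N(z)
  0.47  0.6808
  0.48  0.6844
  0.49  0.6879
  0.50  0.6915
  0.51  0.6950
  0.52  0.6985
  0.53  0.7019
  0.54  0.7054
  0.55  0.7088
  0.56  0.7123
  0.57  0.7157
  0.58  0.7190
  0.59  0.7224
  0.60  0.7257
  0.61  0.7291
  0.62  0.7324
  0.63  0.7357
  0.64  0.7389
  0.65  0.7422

σ√T = 0.13·√1.25 = 0.1453
d₁ = [ln(450/420) + (0.01 + 0.13²/2)·1.25] / 0.1453 = [0.0690 + 0.0231] / 0.1453 = 0.6334 ≈ 0.63
d₂ = d₁ − σ√T = 0.6334 − 0.1453 = 0.4880 ≈ 0.49
e^(−rT) = e^(−0.01·1.25) = 0.9876
N(d₁) = N(0.63) = 0.7357;  N(d₂) = N(0.49) = 0.6879
C = 450·0.7357 − 420·0.9876·0.6879 = 331.0650 − 285.3354 = 45.7296

$45.73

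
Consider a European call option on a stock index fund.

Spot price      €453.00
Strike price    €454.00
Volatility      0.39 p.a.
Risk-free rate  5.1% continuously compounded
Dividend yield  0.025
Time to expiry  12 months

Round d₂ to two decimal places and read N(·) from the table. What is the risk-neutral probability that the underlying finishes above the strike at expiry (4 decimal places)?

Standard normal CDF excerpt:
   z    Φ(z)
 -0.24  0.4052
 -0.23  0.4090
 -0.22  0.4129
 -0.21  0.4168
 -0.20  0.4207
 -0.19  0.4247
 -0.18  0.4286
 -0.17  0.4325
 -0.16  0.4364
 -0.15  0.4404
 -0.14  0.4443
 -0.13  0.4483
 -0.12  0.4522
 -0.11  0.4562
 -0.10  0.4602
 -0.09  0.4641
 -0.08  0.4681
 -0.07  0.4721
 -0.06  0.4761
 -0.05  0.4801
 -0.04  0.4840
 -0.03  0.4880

σ√T = 0.39 × 1.0000 = 0.3900
d₁ = [ln(453/454) + (0.051 − 0.025 + 0.39²/2)·1] / 0.3900 = [-0.0022 + 0.1021] / 0.3900 = 0.2560 which rounds to 0.26
d₂ = d₁ − σ√T = 0.2560 − 0.3900 = -0.1340 which rounds to -0.13
Risk-neutral Pr[S_T > K] = N(d₂) = N(-0.13) = 0.4483

0.4483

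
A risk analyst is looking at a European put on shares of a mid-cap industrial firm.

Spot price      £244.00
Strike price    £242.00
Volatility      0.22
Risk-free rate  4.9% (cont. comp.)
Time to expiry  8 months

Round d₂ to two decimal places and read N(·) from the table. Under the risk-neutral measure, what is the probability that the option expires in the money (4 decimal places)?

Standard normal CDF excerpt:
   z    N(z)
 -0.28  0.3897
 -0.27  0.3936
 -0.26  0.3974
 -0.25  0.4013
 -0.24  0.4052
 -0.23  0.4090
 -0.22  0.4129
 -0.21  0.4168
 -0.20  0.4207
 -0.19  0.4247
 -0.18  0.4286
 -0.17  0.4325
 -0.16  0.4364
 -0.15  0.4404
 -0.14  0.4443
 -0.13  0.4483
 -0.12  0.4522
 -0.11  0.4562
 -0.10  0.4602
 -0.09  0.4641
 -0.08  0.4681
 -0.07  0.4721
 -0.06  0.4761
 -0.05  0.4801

0.4443

σ√T = 0.22 × 0.8165 = 0.1796
ln(S/K) + (r + σ²/2)T = ln(244/242) + (0.049 + 0.22²/2)·0.6667 = 0.0082 + 0.0488 = 0.0570
d₁ = 0.0570 / 0.1796 = 0.3175 → 0.32
d₂ = d₁ − σ√T = 0.3175 − 0.1796 = 0.1379 → 0.14
Pr(exercise) under Q = N(−d₂) = N(-0.14) = 0.4443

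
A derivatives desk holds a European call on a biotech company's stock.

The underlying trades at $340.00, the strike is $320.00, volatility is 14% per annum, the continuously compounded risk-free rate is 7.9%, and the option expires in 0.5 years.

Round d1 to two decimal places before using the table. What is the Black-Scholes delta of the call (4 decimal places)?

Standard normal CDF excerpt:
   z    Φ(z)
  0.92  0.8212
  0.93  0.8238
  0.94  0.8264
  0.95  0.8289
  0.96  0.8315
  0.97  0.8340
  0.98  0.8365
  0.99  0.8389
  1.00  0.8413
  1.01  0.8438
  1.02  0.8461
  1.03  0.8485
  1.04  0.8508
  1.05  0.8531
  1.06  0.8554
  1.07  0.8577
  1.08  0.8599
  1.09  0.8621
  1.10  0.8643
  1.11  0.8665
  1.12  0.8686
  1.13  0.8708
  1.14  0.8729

T = 0.5;  σ√T = 0.0990
d₁ = [ln(340/320) + (0.079 + ½·0.14²)·0.5] / (σ√T) = (0.0606 + 0.0444) / 0.0990 = 1.0609 which rounds to 1.06
N(d₁) = N(1.06) = 0.8554
Δ_call = N(d₁) = 0.8554

0.8554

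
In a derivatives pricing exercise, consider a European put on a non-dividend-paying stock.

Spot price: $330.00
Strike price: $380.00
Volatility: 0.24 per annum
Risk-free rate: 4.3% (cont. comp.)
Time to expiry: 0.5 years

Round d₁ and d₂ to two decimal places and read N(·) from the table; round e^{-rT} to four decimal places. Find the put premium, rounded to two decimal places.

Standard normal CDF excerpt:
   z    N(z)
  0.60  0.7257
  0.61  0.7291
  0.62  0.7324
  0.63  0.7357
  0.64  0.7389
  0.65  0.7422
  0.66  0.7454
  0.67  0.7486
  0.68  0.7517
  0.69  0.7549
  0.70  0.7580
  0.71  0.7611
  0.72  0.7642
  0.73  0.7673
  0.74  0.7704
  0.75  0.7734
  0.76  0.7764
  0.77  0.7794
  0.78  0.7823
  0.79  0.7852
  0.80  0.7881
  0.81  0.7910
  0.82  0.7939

$50.33

σ√T = 0.24 × 0.7071 = 0.1697
ln(S/K) + (r + σ²/2)T = ln(330/380) + (0.043 + 0.24²/2)·0.5 = -0.1411 + 0.0359 = -0.1052
d₁ = -0.1052 / 0.1697 = -0.6198 ≈ -0.62
d₂ = d₁ − σ√T = -0.6198 − 0.1697 = -0.7895 ≈ -0.79
e^(−rT) = e^(−0.043·0.5) = 0.9787
N(−d₂) = N(0.79) = 0.7852;  N(−d₁) = N(0.62) = 0.7324
P = 380·0.9787·0.7852 − 330·0.7324 = 292.0206 − 241.6920 = 50.3286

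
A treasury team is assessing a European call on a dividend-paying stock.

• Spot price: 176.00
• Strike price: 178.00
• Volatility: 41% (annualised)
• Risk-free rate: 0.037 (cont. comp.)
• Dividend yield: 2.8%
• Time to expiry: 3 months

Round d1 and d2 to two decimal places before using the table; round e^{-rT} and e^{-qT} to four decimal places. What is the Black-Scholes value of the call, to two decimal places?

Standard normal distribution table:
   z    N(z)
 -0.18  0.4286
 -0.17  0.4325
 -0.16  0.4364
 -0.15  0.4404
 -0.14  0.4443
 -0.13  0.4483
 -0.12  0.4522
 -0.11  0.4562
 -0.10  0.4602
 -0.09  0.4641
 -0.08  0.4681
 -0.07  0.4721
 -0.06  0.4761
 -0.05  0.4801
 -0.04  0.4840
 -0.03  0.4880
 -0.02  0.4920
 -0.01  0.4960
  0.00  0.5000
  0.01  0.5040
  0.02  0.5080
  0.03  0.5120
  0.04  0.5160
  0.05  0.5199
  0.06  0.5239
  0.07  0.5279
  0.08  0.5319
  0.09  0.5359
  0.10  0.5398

13.89

T = 0.25;  σ√T = 0.2050
d₁ = [ln(176/178) + (0.037 − 0.028 + ½·0.41²)·0.25] / (σ√T) = (-0.0113 + 0.0233) / 0.2050 = 0.0584 ≈ 0.06
d₂ = 0.0584 − 0.2050 = -0.1466 ≈ -0.15
exp(−qT) = exp(−0.028·0.25) = 0.9930;  exp(−rT) = exp(−0.037·0.25) = 0.9908
C = 176·0.9930·N(0.06) − 178·0.9908·N(-0.15) = 176·0.9930·0.5239 − 178·0.9908·0.4404 = 91.5610 − 77.6700 = 13.8910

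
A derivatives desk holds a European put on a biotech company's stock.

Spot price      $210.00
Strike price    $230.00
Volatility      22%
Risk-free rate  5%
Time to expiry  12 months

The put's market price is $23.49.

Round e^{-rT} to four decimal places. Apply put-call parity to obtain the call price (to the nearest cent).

exp(−rT) = exp(−0.05·1) = 0.9512
Put-call parity: C − P = S − K·e^(−rT) = 210 − 230·0.9512 = 210 − 218.7760 = -8.7760
C = P + (C − P) = 23.49 + (-8.7760) = 14.7140

$14.71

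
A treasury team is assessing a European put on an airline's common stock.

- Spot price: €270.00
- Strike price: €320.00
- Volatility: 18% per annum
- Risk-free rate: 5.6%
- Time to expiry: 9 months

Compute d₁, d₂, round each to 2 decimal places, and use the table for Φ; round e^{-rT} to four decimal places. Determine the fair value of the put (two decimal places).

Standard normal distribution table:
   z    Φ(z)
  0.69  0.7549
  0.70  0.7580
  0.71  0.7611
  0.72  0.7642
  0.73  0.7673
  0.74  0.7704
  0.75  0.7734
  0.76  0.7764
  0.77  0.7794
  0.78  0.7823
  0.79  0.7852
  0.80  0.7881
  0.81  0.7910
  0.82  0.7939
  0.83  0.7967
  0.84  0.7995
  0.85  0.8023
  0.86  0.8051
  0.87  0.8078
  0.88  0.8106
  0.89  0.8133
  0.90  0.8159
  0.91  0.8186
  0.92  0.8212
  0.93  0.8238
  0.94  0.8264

T = 0.75;  σ√T = 0.1559
d₁ = [ln(270/320) + (0.056 + 0.18²/2)·0.75] / 0.1559 = [-0.1699 + 0.0542] / 0.1559 = -0.7425 → -0.74
d₂ = d₁ − σ√T = -0.7425 − 0.1559 = -0.8984 → -0.90
exp(−rT) = exp(−0.056·0.75) = 0.9589
P = 320·0.9589·N(0.90) − 270·N(0.74) = 320·0.9589·0.8159 − 270·0.7704 = 250.3573 − 208.0080 = 42.3493

€42.35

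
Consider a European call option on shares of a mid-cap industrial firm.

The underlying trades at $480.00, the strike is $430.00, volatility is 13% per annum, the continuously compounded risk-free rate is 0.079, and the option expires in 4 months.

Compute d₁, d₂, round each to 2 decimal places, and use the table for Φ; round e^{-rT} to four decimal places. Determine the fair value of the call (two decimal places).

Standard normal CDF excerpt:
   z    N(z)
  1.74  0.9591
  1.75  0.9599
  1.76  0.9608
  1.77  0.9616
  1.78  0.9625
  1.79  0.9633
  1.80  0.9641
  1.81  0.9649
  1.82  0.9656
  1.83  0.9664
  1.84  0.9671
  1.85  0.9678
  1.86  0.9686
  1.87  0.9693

σ√T = 0.13·√0.3333 = 0.0751
d₁ = [ln(480/430) + (0.079 + 0.13²/2)·0.3333] / 0.0751 = [0.1100 + 0.0291] / 0.0751 = 1.8540 ⇒ 1.85
d₂ = d₁ − σ√T = 1.8540 − 0.0751 = 1.7789 ⇒ 1.78
e^(−rT) = e^(−0.079·0.3333) = 0.9740
N(d₁) = N(1.85) = 0.9678;  N(d₂) = N(1.78) = 0.9625
C = 480·0.9678 − 430·0.9740·0.9625 = 464.5440 − 403.1143 = 61.4297

$61.43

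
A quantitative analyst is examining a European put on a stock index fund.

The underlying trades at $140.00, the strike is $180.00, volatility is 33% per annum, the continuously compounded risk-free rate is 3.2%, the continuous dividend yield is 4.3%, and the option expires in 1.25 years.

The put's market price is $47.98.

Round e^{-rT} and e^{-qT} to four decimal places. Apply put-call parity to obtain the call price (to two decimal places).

$7.71

e^(−qT) = e^(−0.043·1.25) = 0.9477;  e^(−rT) = e^(−0.032·1.25) = 0.9608
Put-call parity: C − P = S·e^(−qT) − K·e^(−rT) = 140·0.9477 − 180·0.9608 = 132.6780 − 172.9440 = -40.2660
C = P + (C − P) = 47.98 + (-40.2660) = 7.7140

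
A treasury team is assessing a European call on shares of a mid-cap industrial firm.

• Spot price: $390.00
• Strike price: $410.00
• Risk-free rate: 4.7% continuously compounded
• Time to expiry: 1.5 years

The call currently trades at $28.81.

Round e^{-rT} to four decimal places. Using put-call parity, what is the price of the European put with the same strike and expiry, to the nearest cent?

exp(−rT) = exp(−0.047·1.5) = 0.9319
Put-call parity: C − P = S − K·e^(−rT) = 390 − 410·0.9319 = 390 − 382.0790 = 7.9210
P = C − (C − P) = 28.81 − (7.9210) = 20.8890

$20.89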